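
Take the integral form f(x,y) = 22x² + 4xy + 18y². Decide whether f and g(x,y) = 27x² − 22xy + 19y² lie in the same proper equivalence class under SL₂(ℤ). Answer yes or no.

D₁ = -1568, D₂ = -1568
f: flip: (22,4,18)→(18,-4,22)
f: reduced (well bottom): (18,-4,22) with a≤c, −a<b≤a
g: flip: (27,-22,19)→(19,22,27)
g: translate: b→-16 (≡22 mod 38), so (19,22,27)→(19,-16,24)
g: reduced (well bottom): (19,-16,24) with a≤c, −a<b≤a
reduced forms (18, -4, 22) vs (19, -16, 24) ⇒ inequivalent

no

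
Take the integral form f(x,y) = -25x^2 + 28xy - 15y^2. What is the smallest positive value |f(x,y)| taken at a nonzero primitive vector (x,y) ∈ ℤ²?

translate: b→22 (≡-28 mod 50), so (25,-28,15)→(25,22,12)
flip: (25,22,12)→(12,-22,25)
translate: b→2 (≡-22 mod 24), so (12,-22,25)→(12,2,15)
reduced (well bottom): (12,2,15) with a≤c, −a<b≤a
well minimum |f| = |-12| = 12 (negative-definite)

12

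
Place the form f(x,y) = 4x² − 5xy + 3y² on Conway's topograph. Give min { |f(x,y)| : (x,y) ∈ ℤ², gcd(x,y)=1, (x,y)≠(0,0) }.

translate: b→3 (≡-5 mod 8), so (4,-5,3)→(4,3,2)
flip: (4,3,2)→(2,-3,4)
translate: b→1 (≡-3 mod 4), so (2,-3,4)→(2,1,3)
reduced (well bottom): (2,1,3) with a≤c, −a<b≤a
well minimum = a = 2

2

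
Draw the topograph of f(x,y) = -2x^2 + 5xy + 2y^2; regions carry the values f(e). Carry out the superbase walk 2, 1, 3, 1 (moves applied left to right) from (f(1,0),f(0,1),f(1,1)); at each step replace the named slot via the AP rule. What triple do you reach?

start (-2,2,5) = (f(1,0),f(0,1),f(1,1))
replace slot 2: 2·((-2)+5) − 2 = 4 → (-2,4,5)
replace slot 1: 2·(4+5) − (-2) = 20 → (20,4,5)
replace slot 3: 2·(20+4) − 5 = 43 → (20,4,43)
replace slot 1: 2·(4+43) − 20 = 74 → (74,4,43)

74,4,43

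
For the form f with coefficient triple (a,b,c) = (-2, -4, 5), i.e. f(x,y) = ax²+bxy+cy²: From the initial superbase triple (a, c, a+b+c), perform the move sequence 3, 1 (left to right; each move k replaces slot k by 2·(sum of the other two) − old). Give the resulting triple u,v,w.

start (-2,5,-1) = (f(1,0),f(0,1),f(1,1))
replace slot 3: 2·((-2)+5) − (-1) = 7 → (-2,5,7)
replace slot 1: 2·(5+7) − (-2) = 26 → (26,5,7)

26,5,7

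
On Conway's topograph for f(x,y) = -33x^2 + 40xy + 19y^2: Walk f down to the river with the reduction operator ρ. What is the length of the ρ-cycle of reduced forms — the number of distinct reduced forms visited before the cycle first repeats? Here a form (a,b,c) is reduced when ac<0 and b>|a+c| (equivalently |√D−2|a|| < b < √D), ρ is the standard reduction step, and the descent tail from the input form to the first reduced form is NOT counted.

D = 4108, ⌊√D⌋ = 64
river: ρ → (19,36,-37)
river: ρ → (-37,38,18)
river: ρ → (18,34,-41)
river: ρ → (-41,48,11)
river: ρ → (11,62,-6)
river: ρ → (-6,58,31)
river: ρ → (31,4,-33)
river: ρ → (-33,62,2)
river: ρ → (2,62,-33)
river: ρ → (-33,4,31)
river: ρ → (31,58,-6)
river: ρ → (-6,62,11)
river: ρ → (11,48,-41)
river: ρ → (-41,34,18)
river: ρ → (18,38,-37)
river: ρ → (-37,36,19)
river: ρ → (19,40,-33)
river: ρ → (-33,26,26)
river: ρ → (26,26,-33)
river: ρ → (-33,40,19)
ρ-cycle length = 20 (tail of 0 descent steps not counted)

20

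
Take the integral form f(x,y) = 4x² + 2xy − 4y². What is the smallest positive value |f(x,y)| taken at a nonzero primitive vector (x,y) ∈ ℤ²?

river: ρ → (-4,6,2)
river: ρ → (2,6,-4)
river: ρ → (-4,2,4)
river: ρ → (4,6,-2)
river: ρ → (-2,6,4)
river: ρ → (4,2,-4)
closes: descent 0, river 6
min |a| on river = 2

2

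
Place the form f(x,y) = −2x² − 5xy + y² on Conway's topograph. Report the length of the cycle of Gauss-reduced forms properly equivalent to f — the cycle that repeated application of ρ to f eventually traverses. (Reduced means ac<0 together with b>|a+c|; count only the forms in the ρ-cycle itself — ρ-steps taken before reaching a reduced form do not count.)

D = 33, ⌊√D⌋ = 5
descent: ρ → (1,5,-2)  [lands on river]
river: ρ → (-2,3,3)
river: ρ → (3,3,-2)
river: ρ → (-2,5,1)
ρ-cycle length = 4 (tail of 1 descent step not counted)

4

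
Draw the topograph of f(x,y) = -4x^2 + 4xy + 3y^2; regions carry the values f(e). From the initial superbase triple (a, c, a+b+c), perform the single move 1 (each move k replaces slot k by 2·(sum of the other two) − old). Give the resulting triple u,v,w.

start (-4,3,3) = (f(1,0),f(0,1),f(1,1))
replace slot 1: 2·(3+3) − (-4) = 16 → (16,3,3)

16,3,3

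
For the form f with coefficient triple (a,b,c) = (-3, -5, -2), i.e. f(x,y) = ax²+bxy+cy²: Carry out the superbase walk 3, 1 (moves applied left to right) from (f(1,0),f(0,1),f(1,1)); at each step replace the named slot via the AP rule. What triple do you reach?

start (-3,-2,-10) = (f(1,0),f(0,1),f(1,1))
replace slot 3: 2·((-3)+(-2)) − (-10) = 0 → (-3,-2,0)
replace slot 1: 2·((-2)+0) − (-3) = -1 → (-1,-2,0)

-1,-2,0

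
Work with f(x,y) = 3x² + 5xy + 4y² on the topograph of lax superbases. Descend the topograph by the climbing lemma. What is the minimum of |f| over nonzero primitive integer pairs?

translate: b→-1 (≡5 mod 6), so (3,5,4)→(3,-1,2)
flip: (3,-1,2)→(2,1,3)
reduced (well bottom): (2,1,3) with a≤c, −a<b≤a
well minimum = a = 2

2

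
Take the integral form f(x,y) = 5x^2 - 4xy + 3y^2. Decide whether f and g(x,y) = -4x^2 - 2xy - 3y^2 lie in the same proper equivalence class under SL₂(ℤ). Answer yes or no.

D₁ = -44, D₂ = -44
f: flip: (5,-4,3)→(3,4,5)
f: translate: b→-2 (≡4 mod 6), so (3,4,5)→(3,-2,4)
f: reduced (well bottom): (3,-2,4) with a≤c, −a<b≤a
g is negative-definite; reduce −g:
−g: flip: (4,2,3)→(3,-2,4)
−g: reduced (well bottom): (3,-2,4) with a≤c, −a<b≤a
flip sign back: reduced form of g is (-3,2,-4)
reduced forms (3, -2, 4) vs (-3, 2, -4) ⇒ inequivalent

no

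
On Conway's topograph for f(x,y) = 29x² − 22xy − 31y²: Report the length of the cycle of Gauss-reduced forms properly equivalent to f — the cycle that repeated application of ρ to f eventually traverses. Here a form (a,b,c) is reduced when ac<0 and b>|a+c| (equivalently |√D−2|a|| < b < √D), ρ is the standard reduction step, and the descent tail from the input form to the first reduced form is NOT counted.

D = 4080, ⌊√D⌋ = 63
descent: ρ → (-31,22,29)  [lands on river]
river: ρ → (29,36,-24)
river: ρ → (-24,60,5)
river: ρ → (5,60,-24)
river: ρ → (-24,36,29)
river: ρ → (29,22,-31)
river: ρ → (-31,40,20)
river: ρ → (20,40,-31)
ρ-cycle length = 8 (tail of 1 descent step not counted)

8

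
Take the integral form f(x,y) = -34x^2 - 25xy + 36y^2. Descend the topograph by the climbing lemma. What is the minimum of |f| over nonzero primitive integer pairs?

descent: ρ → (36,25,-34)  [lands on river]
river: ρ → (-34,43,27)
river: ρ → (27,65,-12)
river: ρ → (-12,55,52)
river: ρ → (52,49,-15)
river: ρ → (-15,71,8)
river: ρ → (8,73,-6)
river: ρ → (-6,71,20)
river: ρ → (20,49,-39)
river: ρ → (-39,29,30)
river: ρ → (30,31,-38)
river: ρ → (-38,45,23)
river: ρ → (23,47,-36)
river: ρ → (-36,25,34)
river: ρ → (34,43,-27)
river: ρ → (-27,65,12)
river: ρ → (12,55,-52)
river: ρ → (-52,49,15)
river: ρ → (15,71,-8)
river: ρ → (-8,73,6)
river: ρ → (6,71,-20)
river: ρ → (-20,49,39)
river: ρ → (39,29,-30)
river: ρ → (-30,31,38)
river: ρ → (38,45,-23)
river: ρ → (-23,47,36)
closes: descent 1, river 26
min |a| on river = 6

6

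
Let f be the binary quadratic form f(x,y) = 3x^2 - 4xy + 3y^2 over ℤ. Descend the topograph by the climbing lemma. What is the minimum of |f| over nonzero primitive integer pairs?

translate: b→2 (≡-4 mod 6), so (3,-4,3)→(3,2,2)
flip: (3,2,2)→(2,-2,3)
translate: b→2 (≡-2 mod 4), so (2,-2,3)→(2,2,3)
reduced (well bottom): (2,2,3) with a≤c, −a<b≤a
well minimum = a = 2

2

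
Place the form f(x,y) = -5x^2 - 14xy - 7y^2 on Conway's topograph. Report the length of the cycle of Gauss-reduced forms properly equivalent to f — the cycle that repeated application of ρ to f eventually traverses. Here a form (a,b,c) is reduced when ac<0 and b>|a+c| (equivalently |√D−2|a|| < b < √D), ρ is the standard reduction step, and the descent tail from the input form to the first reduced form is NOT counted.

D = 56, ⌊√D⌋ = 7
descent: ρ → (-7,0,2)
descent: ρ → (2,4,-5)  [lands on river]
river: ρ → (-5,6,1)
river: ρ → (1,6,-5)
river: ρ → (-5,4,2)
ρ-cycle length = 4 (tail of 2 descent steps not counted)

4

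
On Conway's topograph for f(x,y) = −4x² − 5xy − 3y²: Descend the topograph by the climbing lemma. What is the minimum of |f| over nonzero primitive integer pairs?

translate: b→-3 (≡5 mod 8), so (4,5,3)→(4,-3,2)
flip: (4,-3,2)→(2,3,4)
translate: b→-1 (≡3 mod 4), so (2,3,4)→(2,-1,3)
reduced (well bottom): (2,-1,3) with a≤c, −a<b≤a
well minimum |f| = |-2| = 2 (negative-definite)

2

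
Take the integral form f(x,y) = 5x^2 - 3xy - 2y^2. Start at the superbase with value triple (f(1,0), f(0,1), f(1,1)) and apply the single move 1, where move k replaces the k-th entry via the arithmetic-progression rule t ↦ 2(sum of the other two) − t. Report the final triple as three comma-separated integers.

start (5,-2,0) = (f(1,0),f(0,1),f(1,1))
replace slot 1: 2·((-2)+0) − 5 = -9 → (-9,-2,0)

-9,-2,0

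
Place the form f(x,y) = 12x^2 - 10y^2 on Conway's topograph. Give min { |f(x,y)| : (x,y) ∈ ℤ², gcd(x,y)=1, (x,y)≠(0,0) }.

descent: ρ → (-10,20,2)  [lands on river]
river: ρ → (2,20,-10)
closes: descent 1, river 2
min |a| on river = 2

2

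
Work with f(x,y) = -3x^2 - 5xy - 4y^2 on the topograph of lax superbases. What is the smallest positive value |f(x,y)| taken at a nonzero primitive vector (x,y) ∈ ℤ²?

translate: b→-1 (≡5 mod 6), so (3,5,4)→(3,-1,2)
flip: (3,-1,2)→(2,1,3)
reduced (well bottom): (2,1,3) with a≤c, −a<b≤a
well minimum |f| = |-2| = 2 (negative-definite)

2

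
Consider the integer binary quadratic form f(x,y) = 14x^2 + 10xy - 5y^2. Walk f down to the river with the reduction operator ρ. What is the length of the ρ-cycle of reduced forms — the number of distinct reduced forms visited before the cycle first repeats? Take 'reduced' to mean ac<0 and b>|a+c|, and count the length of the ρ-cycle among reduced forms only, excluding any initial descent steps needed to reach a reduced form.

D = 380, ⌊√D⌋ = 19
river: ρ → (-5,10,14)
river: ρ → (14,18,-1)
river: ρ → (-1,18,14)
river: ρ → (14,10,-5)
ρ-cycle length = 4 (tail of 0 descent steps not counted)

4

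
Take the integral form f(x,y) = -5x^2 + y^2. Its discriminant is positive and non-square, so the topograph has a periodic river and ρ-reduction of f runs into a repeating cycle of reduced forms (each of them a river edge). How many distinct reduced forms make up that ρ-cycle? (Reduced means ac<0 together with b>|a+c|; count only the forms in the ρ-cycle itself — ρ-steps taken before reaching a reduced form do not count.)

D = 20, ⌊√D⌋ = 4
descent: ρ → (1,4,-1)  [lands on river]
river: ρ → (-1,4,1)
ρ-cycle length = 2 (tail of 1 descent step not counted)

2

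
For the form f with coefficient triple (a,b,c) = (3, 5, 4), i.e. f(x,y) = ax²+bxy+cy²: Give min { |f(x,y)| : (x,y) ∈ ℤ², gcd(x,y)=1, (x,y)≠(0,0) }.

translate: b→-1 (≡5 mod 6), so (3,5,4)→(3,-1,2)
flip: (3,-1,2)→(2,1,3)
reduced (well bottom): (2,1,3) with a≤c, −a<b≤a
well minimum = a = 2

2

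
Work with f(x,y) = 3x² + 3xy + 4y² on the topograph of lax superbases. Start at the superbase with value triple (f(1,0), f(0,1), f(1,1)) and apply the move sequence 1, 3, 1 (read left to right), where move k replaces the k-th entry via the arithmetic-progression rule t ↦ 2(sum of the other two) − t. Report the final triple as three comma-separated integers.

start (3,4,10) = (f(1,0),f(0,1),f(1,1))
replace slot 1: 2·(4+10) − 3 = 25 → (25,4,10)
replace slot 3: 2·(25+4) − 10 = 48 → (25,4,48)
replace slot 1: 2·(4+48) − 25 = 79 → (79,4,48)

79,4,48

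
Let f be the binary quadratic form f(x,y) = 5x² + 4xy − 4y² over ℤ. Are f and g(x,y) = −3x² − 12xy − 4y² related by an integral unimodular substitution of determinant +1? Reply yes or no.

D₁ = 96, D₂ = 96
river cycle of f (length 4): (-4, 4, 5), (5, 6, -3), (-3, 6, 5), (5, 4, -4)
river cycle of g (length 4): (-4, 4, 5), (5, 6, -3), (-3, 6, 5), (5, 4, -4)
cycles coincide ⇒ equivalent

yes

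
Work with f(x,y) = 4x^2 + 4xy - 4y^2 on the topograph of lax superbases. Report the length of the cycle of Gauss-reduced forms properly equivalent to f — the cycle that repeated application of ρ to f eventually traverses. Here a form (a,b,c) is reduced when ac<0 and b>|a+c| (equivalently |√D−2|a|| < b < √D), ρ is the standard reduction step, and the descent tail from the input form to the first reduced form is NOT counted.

D = 80, ⌊√D⌋ = 8
river: ρ → (-4,4,4)
river: ρ → (4,4,-4)
ρ-cycle length = 2 (tail of 0 descent steps not counted)

2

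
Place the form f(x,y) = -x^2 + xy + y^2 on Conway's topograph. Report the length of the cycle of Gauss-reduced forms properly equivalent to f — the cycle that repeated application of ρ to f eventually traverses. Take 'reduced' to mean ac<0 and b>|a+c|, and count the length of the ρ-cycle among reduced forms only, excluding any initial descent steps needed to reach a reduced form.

D = 5, ⌊√D⌋ = 2
river: ρ → (1,1,-1)
river: ρ → (-1,1,1)
ρ-cycle length = 2 (tail of 0 descent steps not counted)

2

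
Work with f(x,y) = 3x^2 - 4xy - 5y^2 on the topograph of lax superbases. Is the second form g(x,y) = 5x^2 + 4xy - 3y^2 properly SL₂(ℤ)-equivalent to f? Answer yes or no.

D₁ = 76, D₂ = 76
river cycle of f (length 6): (-5, 4, 3), (3, 8, -1), (-1, 8, 3), (3, 4, -5), (-5, 6, 2), (2, 6, -5)
river cycle of g (length 6): (-3, 8, 1), (1, 8, -3), (-3, 4, 5), (5, 6, -2), (-2, 6, 5), (5, 4, -3)
cycles differ ⇒ inequivalent

no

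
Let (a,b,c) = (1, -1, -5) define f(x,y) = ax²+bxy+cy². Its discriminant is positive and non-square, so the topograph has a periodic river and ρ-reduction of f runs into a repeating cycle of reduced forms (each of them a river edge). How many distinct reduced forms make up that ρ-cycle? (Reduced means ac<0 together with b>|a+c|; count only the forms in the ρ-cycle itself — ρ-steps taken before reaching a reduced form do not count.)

D = 21, ⌊√D⌋ = 4
descent: ρ → (-5,1,1)
descent: ρ → (1,3,-3)  [lands on river]
river: ρ → (-3,3,1)
ρ-cycle length = 2 (tail of 2 descent steps not counted)

2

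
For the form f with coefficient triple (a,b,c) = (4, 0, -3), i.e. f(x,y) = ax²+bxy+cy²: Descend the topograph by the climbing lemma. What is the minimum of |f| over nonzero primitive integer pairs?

descent: ρ → (-3,6,1)  [lands on river]
river: ρ → (1,6,-3)
closes: descent 1, river 2
min |a| on river = 1

1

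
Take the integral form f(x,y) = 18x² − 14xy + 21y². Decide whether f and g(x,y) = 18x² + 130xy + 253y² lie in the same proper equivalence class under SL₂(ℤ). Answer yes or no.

D₁ = -1316, D₂ = -1316
f: reduced (well bottom): (18,-14,21) with a≤c, −a<b≤a
g: translate: b→-14 (≡130 mod 36), so (18,130,253)→(18,-14,21)
g: reduced (well bottom): (18,-14,21) with a≤c, −a<b≤a
reduced forms (18, -14, 21) vs (18, -14, 21) ⇒ equivalent

yes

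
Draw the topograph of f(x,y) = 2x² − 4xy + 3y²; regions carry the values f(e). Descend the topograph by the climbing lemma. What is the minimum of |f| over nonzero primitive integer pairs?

translate: b→0 (≡-4 mod 4), so (2,-4,3)→(2,0,1)
flip: (2,0,1)→(1,0,2)
reduced (well bottom): (1,0,2) with a≤c, −a<b≤a
well minimum = a = 1

1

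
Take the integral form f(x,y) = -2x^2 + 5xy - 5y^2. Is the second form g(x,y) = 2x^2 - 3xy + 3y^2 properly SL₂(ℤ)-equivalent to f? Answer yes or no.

D₁ = -15, D₂ = -15
f is negative-definite; reduce −f:
−f: translate: b→-1 (≡-5 mod 4), so (2,-5,5)→(2,-1,2)
−f: flip: (2,-1,2)→(2,1,2)
−f: reduced (well bottom): (2,1,2) with a≤c, −a<b≤a
flip sign back: reduced form of f is (-2,-1,-2)
g: translate: b→1 (≡-3 mod 4), so (2,-3,3)→(2,1,2)
g: reduced (well bottom): (2,1,2) with a≤c, −a<b≤a
reduced forms (-2, -1, -2) vs (2, 1, 2) ⇒ inequivalent

no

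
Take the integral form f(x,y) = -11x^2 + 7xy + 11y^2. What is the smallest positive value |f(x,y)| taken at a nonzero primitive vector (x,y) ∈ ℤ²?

river: ρ → (11,15,-7)
river: ρ → (-7,13,13)
river: ρ → (13,13,-7)
river: ρ → (-7,15,11)
river: ρ → (11,7,-11)
river: ρ → (-11,15,7)
river: ρ → (7,13,-13)
river: ρ → (-13,13,7)
river: ρ → (7,15,-11)
river: ρ → (-11,7,11)
closes: descent 0, river 10
min |a| on river = 7

7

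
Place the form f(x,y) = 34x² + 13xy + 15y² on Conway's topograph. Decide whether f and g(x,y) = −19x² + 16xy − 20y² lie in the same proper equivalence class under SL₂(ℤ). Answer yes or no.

D₁ = -1871, D₂ = -1264
discriminants differ ⇒ not SL₂(ℤ)-equivalent

no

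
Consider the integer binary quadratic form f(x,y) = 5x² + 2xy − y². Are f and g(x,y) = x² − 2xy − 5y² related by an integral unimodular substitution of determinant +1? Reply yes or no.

D₁ = 24, D₂ = 24
river cycle of f (length 2): (-1, 4, 2), (2, 4, -1)
river cycle of g (length 2): (1, 4, -2), (-2, 4, 1)
cycles differ ⇒ inequivalent

no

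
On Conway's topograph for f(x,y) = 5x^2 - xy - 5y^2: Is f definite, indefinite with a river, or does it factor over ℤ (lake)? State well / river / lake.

D = b²−4ac = (-1)² − 4·5·(-5) = 101
D > 0 non-square ⇒ indefinite ⇒ periodic river

river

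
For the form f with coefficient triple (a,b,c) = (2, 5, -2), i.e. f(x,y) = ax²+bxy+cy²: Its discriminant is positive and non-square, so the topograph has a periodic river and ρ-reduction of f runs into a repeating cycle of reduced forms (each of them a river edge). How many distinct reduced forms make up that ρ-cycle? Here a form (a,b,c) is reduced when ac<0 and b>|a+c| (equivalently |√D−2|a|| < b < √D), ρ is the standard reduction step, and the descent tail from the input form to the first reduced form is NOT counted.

D = 41, ⌊√D⌋ = 6
river: ρ → (-2,3,4)
river: ρ → (4,5,-1)
river: ρ → (-1,5,4)
river: ρ → (4,3,-2)
river: ρ → (-2,5,2)
river: ρ → (2,3,-4)
river: ρ → (-4,5,1)
river: ρ → (1,5,-4)
river: ρ → (-4,3,2)
river: ρ → (2,5,-2)
ρ-cycle length = 10 (tail of 0 descent steps not counted)

10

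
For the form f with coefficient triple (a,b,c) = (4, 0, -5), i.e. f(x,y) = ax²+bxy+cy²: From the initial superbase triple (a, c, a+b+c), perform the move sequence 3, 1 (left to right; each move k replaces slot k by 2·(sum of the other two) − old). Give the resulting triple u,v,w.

start (4,-5,-1) = (f(1,0),f(0,1),f(1,1))
replace slot 3: 2·(4+(-5)) − (-1) = -1 → (4,-5,-1)
replace slot 1: 2·((-5)+(-1)) − 4 = -16 → (-16,-5,-1)

-16,-5,-1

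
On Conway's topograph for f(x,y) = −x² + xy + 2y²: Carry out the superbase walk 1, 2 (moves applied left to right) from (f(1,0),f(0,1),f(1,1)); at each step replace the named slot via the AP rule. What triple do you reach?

start (-1,2,2) = (f(1,0),f(0,1),f(1,1))
replace slot 1: 2·(2+2) − (-1) = 9 → (9,2,2)
replace slot 2: 2·(9+2) − 2 = 20 → (9,20,2)

9,20,2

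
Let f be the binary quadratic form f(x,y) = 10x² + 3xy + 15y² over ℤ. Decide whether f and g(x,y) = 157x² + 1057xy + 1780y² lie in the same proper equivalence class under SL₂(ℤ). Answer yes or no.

D₁ = -591, D₂ = -591
f: reduced (well bottom): (10,3,15) with a≤c, −a<b≤a
g: translate: b→115 (≡1057 mod 314), so (157,1057,1780)→(157,115,22)
g: flip: (157,115,22)→(22,-115,157)
g: translate: b→17 (≡-115 mod 44), so (22,-115,157)→(22,17,10)
g: flip: (22,17,10)→(10,-17,22)
g: translate: b→3 (≡-17 mod 20), so (10,-17,22)→(10,3,15)
g: reduced (well bottom): (10,3,15) with a≤c, −a<b≤a
reduced forms (10, 3, 15) vs (10, 3, 15) ⇒ equivalent

yes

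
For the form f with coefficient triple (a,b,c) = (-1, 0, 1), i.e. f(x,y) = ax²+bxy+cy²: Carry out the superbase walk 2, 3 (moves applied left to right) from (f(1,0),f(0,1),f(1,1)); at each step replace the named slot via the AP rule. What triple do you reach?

start (-1,1,0) = (f(1,0),f(0,1),f(1,1))
replace slot 2: 2·((-1)+0) − 1 = -3 → (-1,-3,0)
replace slot 3: 2·((-1)+(-3)) − 0 = -8 → (-1,-3,-8)

-1,-3,-8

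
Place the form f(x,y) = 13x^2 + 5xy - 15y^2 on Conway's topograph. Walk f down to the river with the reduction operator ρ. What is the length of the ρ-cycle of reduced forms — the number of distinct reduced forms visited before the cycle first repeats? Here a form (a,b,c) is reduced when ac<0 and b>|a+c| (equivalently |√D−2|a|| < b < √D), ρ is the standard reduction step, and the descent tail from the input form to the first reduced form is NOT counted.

D = 805, ⌊√D⌋ = 28
river: ρ → (-15,25,3)
river: ρ → (3,23,-23)
river: ρ → (-23,23,3)
river: ρ → (3,25,-15)
river: ρ → (-15,5,13)
river: ρ → (13,21,-7)
river: ρ → (-7,21,13)
river: ρ → (13,5,-15)
ρ-cycle length = 8 (tail of 0 descent steps not counted)

8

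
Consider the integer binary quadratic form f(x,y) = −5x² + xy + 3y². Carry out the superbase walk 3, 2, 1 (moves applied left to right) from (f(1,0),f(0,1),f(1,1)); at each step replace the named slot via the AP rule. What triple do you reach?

start (-5,3,-1) = (f(1,0),f(0,1),f(1,1))
replace slot 3: 2·((-5)+3) − (-1) = -3 → (-5,3,-3)
replace slot 2: 2·((-5)+(-3)) − 3 = -19 → (-5,-19,-3)
replace slot 1: 2·((-19)+(-3)) − (-5) = -39 → (-39,-19,-3)

-39,-19,-3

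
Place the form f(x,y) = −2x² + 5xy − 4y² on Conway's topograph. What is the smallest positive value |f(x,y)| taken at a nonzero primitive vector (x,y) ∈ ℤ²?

translate: b→-1 (≡-5 mod 4), so (2,-5,4)→(2,-1,1)
flip: (2,-1,1)→(1,1,2)
reduced (well bottom): (1,1,2) with a≤c, −a<b≤a
well minimum |f| = |-1| = 1 (negative-definite)

1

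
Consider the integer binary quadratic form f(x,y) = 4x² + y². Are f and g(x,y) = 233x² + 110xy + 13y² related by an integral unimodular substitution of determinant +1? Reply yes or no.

D₁ = -16, D₂ = -16
f: flip: (4,0,1)→(1,0,4)
f: reduced (well bottom): (1,0,4) with a≤c, −a<b≤a
g: flip: (233,110,13)→(13,-110,233)
g: translate: b→-6 (≡-110 mod 26), so (13,-110,233)→(13,-6,1)
g: flip: (13,-6,1)→(1,6,13)
g: translate: b→0 (≡6 mod 2), so (1,6,13)→(1,0,4)
g: reduced (well bottom): (1,0,4) with a≤c, −a<b≤a
reduced forms (1, 0, 4) vs (1, 0, 4) ⇒ equivalent

yes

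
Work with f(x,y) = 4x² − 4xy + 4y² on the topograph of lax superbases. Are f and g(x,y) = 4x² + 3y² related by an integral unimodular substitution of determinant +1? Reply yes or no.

D₁ = -48, D₂ = -48
f: translate: b→4 (≡-4 mod 8), so (4,-4,4)→(4,4,4)
f: reduced (well bottom): (4,4,4) with a≤c, −a<b≤a
g: flip: (4,0,3)→(3,0,4)
g: reduced (well bottom): (3,0,4) with a≤c, −a<b≤a
reduced forms (4, 4, 4) vs (3, 0, 4) ⇒ inequivalent

no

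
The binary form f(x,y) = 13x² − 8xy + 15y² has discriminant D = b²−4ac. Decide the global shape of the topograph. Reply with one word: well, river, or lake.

D = b²−4ac = (-8)² − 4·13·15 = -716
D < 0 ⇒ definite ⇒ every region one sign ⇒ single well

well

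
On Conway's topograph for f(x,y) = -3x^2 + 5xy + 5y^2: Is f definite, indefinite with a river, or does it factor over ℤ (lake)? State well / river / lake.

D = b²−4ac = 5² − 4·(-3)·5 = 85
D > 0 non-square ⇒ indefinite ⇒ periodic river

river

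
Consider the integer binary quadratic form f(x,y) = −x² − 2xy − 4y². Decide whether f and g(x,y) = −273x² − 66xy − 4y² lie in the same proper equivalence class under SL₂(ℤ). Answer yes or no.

D₁ = -12, D₂ = -12
f is negative-definite; reduce −f:
−f: translate: b→0 (≡2 mod 2), so (1,2,4)→(1,0,3)
−f: reduced (well bottom): (1,0,3) with a≤c, −a<b≤a
flip sign back: reduced form of f is (-1,0,-3)
g is negative-definite; reduce −g:
−g: flip: (273,66,4)→(4,-66,273)
−g: translate: b→-2 (≡-66 mod 8), so (4,-66,273)→(4,-2,1)
−g: flip: (4,-2,1)→(1,2,4)
−g: translate: b→0 (≡2 mod 2), so (1,2,4)→(1,0,3)
−g: reduced (well bottom): (1,0,3) with a≤c, −a<b≤a
flip sign back: reduced form of g is (-1,0,-3)
reduced forms (-1, 0, -3) vs (-1, 0, -3) ⇒ equivalent

yes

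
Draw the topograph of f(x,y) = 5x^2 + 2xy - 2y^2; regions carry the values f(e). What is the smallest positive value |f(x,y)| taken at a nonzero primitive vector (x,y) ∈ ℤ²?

descent: ρ → (-2,6,1)  [lands on river]
river: ρ → (1,6,-2)
closes: descent 1, river 2
min |a| on river = 1

1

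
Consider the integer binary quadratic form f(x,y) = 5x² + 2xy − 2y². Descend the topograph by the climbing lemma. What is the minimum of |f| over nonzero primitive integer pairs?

descent: ρ → (-2,6,1)  [lands on river]
river: ρ → (1,6,-2)
closes: descent 1, river 2
min |a| on river = 1

1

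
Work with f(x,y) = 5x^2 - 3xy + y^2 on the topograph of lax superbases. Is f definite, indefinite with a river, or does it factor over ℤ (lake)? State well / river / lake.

D = b²−4ac = (-3)² − 4·5·1 = -11
D < 0 ⇒ definite ⇒ every region one sign ⇒ single well

well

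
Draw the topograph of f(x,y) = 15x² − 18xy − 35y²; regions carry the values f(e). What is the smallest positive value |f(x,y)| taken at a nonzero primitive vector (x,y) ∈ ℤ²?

descent: ρ → (-35,18,15)
descent: ρ → (15,42,-11)  [lands on river]
river: ρ → (-11,46,7)
river: ρ → (7,38,-35)
river: ρ → (-35,32,10)
river: ρ → (10,48,-3)
river: ρ → (-3,48,10)
river: ρ → (10,32,-35)
river: ρ → (-35,38,7)
river: ρ → (7,46,-11)
river: ρ → (-11,42,15)
river: ρ → (15,48,-2)
river: ρ → (-2,48,15)
closes: descent 2, river 12
min |a| on river = 2

2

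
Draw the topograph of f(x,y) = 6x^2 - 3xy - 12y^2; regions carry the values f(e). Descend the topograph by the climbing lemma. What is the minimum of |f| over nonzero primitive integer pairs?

descent: ρ → (-12,3,6)
descent: ρ → (6,9,-9)  [lands on river]
river: ρ → (-9,9,6)
river: ρ → (6,15,-3)
river: ρ → (-3,15,6)
closes: descent 2, river 4
min |a| on river = 3

3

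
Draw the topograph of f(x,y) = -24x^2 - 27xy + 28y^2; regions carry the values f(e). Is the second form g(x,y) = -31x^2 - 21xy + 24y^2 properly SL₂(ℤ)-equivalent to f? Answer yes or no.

D₁ = 3417, D₂ = 3417
river cycle of f (length 26): (28, 27, -24), (-24, 21, 31), (31, 41, -14), (-14, 43, 28), (28, 13, -29), (-29, 45, 12), (12, 51, -17), (-17, 51, 12), (12, 45, -29), (-29, 13, 28), … (16 more)
river cycle of g (length 26): (24, 21, -31), (-31, 41, 14), (14, 43, -28), (-28, 13, 29), (29, 45, -12), (-12, 51, 17), (17, 51, -12), (-12, 45, 29), (29, 13, -28), (-28, 43, 14), … (16 more)
cycles differ ⇒ inequivalent

no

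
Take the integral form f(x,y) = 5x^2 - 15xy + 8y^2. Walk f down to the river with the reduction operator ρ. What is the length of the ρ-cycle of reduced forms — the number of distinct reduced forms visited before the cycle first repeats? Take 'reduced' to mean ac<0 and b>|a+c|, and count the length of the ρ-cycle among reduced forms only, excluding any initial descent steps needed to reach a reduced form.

D = 65, ⌊√D⌋ = 8
descent: ρ → (8,-1,-2)
descent: ρ → (-2,5,5)  [lands on river]
river: ρ → (5,5,-2)
river: ρ → (-2,7,2)
river: ρ → (2,5,-5)
river: ρ → (-5,5,2)
river: ρ → (2,7,-2)
ρ-cycle length = 6 (tail of 2 descent steps not counted)

6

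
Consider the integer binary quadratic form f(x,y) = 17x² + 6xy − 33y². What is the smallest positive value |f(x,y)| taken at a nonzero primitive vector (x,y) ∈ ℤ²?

descent: ρ → (-33,-6,17)
descent: ρ → (17,40,-10)  [lands on river]
river: ρ → (-10,40,17)
river: ρ → (17,28,-22)
river: ρ → (-22,16,23)
river: ρ → (23,30,-15)
river: ρ → (-15,30,23)
river: ρ → (23,16,-22)
river: ρ → (-22,28,17)
closes: descent 2, river 8
min |a| on river = 10

10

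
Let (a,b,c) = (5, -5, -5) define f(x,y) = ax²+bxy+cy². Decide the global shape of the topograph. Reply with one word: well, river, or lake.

D = b²−4ac = (-5)² − 4·5·(-5) = 125
D > 0 non-square ⇒ indefinite ⇒ periodic river

river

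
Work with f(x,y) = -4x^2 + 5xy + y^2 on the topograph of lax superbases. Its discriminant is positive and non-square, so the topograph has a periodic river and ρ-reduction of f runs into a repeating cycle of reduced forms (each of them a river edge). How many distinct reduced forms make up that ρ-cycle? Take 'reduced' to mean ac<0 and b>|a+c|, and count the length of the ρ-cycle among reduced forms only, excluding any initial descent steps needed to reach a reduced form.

D = 41, ⌊√D⌋ = 6
river: ρ → (1,5,-4)
river: ρ → (-4,3,2)
river: ρ → (2,5,-2)
river: ρ → (-2,3,4)
river: ρ → (4,5,-1)
river: ρ → (-1,5,4)
river: ρ → (4,3,-2)
river: ρ → (-2,5,2)
river: ρ → (2,3,-4)
river: ρ → (-4,5,1)
ρ-cycle length = 10 (tail of 0 descent steps not counted)

10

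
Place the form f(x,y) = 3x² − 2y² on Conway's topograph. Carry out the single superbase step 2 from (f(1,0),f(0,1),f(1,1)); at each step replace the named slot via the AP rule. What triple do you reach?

start (3,-2,1) = (f(1,0),f(0,1),f(1,1))
replace slot 2: 2·(3+1) − (-2) = 10 → (3,10,1)

3,10,1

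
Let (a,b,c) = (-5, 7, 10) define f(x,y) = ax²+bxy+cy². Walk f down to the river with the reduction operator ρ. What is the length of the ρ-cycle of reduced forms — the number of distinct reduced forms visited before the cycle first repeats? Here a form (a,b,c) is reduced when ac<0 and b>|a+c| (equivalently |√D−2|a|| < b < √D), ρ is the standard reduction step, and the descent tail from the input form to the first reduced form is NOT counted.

D = 249, ⌊√D⌋ = 15
river: ρ → (10,13,-2)
river: ρ → (-2,15,3)
river: ρ → (3,15,-2)
river: ρ → (-2,13,10)
river: ρ → (10,7,-5)
river: ρ → (-5,13,4)
river: ρ → (4,11,-8)
river: ρ → (-8,5,7)
river: ρ → (7,9,-6)
river: ρ → (-6,15,1)
river: ρ → (1,15,-6)
river: ρ → (-6,9,7)
river: ρ → (7,5,-8)
river: ρ → (-8,11,4)
river: ρ → (4,13,-5)
river: ρ → (-5,7,10)
ρ-cycle length = 16 (tail of 0 descent steps not counted)

16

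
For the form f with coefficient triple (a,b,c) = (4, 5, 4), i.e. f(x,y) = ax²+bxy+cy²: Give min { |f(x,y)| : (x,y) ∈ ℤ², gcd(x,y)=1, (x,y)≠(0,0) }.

translate: b→-3 (≡5 mod 8), so (4,5,4)→(4,-3,3)
flip: (4,-3,3)→(3,3,4)
reduced (well bottom): (3,3,4) with a≤c, −a<b≤a
well minimum = a = 3

3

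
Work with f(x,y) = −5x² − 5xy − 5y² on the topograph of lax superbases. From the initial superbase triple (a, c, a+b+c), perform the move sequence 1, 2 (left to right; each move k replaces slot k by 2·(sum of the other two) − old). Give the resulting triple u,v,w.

start (-5,-5,-15) = (f(1,0),f(0,1),f(1,1))
replace slot 1: 2·((-5)+(-15)) − (-5) = -35 → (-35,-5,-15)
replace slot 2: 2·((-35)+(-15)) − (-5) = -95 → (-35,-95,-15)

-35,-95,-15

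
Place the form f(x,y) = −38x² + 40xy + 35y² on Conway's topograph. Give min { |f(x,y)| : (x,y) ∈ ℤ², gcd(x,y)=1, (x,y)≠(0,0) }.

river: ρ → (35,30,-43)
river: ρ → (-43,56,22)
river: ρ → (22,76,-13)
river: ρ → (-13,80,10)
river: ρ → (10,80,-13)
river: ρ → (-13,76,22)
river: ρ → (22,56,-43)
river: ρ → (-43,30,35)
river: ρ → (35,40,-38)
river: ρ → (-38,36,37)
river: ρ → (37,38,-37)
river: ρ → (-37,36,38)
river: ρ → (38,40,-35)
river: ρ → (-35,30,43)
river: ρ → (43,56,-22)
river: ρ → (-22,76,13)
river: ρ → (13,80,-10)
river: ρ → (-10,80,13)
river: ρ → (13,76,-22)
river: ρ → (-22,56,43)
river: ρ → (43,30,-35)
river: ρ → (-35,40,38)
river: ρ → (38,36,-37)
river: ρ → (-37,38,37)
river: ρ → (37,36,-38)
river: ρ → (-38,40,35)
closes: descent 0, river 26
min |a| on river = 10

10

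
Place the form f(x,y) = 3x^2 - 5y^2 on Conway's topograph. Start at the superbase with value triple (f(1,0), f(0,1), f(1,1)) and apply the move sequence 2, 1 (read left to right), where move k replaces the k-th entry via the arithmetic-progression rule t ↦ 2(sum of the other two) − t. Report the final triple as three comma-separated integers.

start (3,-5,-2) = (f(1,0),f(0,1),f(1,1))
replace slot 2: 2·(3+(-2)) − (-5) = 7 → (3,7,-2)
replace slot 1: 2·(7+(-2)) − 3 = 7 → (7,7,-2)

7,7,-2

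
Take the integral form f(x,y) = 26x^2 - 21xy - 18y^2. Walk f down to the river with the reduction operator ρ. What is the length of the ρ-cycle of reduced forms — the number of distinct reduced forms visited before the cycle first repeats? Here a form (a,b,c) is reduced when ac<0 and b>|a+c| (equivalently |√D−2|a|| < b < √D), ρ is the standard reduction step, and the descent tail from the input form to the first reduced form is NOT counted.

D = 2313, ⌊√D⌋ = 48
descent: ρ → (-18,21,26)  [lands on river]
river: ρ → (26,31,-13)
river: ρ → (-13,47,2)
river: ρ → (2,45,-36)
river: ρ → (-36,27,11)
river: ρ → (11,39,-18)
river: ρ → (-18,33,17)
river: ρ → (17,35,-16)
river: ρ → (-16,29,23)
river: ρ → (23,17,-22)
river: ρ → (-22,27,18)
river: ρ → (18,45,-4)
river: ρ → (-4,43,29)
river: ρ → (29,15,-18)
ρ-cycle length = 14 (tail of 1 descent step not counted)

14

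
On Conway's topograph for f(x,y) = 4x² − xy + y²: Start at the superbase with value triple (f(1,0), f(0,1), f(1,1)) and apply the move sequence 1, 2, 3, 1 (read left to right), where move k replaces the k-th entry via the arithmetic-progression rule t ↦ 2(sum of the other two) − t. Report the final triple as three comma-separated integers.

start (4,1,4) = (f(1,0),f(0,1),f(1,1))
replace slot 1: 2·(1+4) − 4 = 6 → (6,1,4)
replace slot 2: 2·(6+4) − 1 = 19 → (6,19,4)
replace slot 3: 2·(6+19) − 4 = 46 → (6,19,46)
replace slot 1: 2·(19+46) − 6 = 124 → (124,19,46)

124,19,46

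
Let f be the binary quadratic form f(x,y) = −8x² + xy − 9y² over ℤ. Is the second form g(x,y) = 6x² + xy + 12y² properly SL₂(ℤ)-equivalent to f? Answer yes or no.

D₁ = -287, D₂ = -287
f is negative-definite; reduce −f:
−f: reduced (well bottom): (8,-1,9) with a≤c, −a<b≤a
flip sign back: reduced form of f is (-8,1,-9)
g: reduced (well bottom): (6,1,12) with a≤c, −a<b≤a
reduced forms (-8, 1, -9) vs (6, 1, 12) ⇒ inequivalent

no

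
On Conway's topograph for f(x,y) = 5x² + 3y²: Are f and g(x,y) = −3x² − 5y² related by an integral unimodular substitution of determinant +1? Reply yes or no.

D₁ = -60, D₂ = -60
f: flip: (5,0,3)→(3,0,5)
f: reduced (well bottom): (3,0,5) with a≤c, −a<b≤a
g is negative-definite; reduce −g:
−g: reduced (well bottom): (3,0,5) with a≤c, −a<b≤a
flip sign back: reduced form of g is (-3,0,-5)
reduced forms (3, 0, 5) vs (-3, 0, -5) ⇒ inequivalent

no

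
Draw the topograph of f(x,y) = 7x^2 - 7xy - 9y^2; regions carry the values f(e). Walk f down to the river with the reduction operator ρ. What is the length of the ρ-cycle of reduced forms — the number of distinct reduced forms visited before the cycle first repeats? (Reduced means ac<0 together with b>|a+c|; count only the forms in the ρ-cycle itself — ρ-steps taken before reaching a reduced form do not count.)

D = 301, ⌊√D⌋ = 17
descent: ρ → (-9,7,7)  [lands on river]
river: ρ → (7,7,-9)
river: ρ → (-9,11,5)
river: ρ → (5,9,-11)
river: ρ → (-11,13,3)
river: ρ → (3,17,-1)
river: ρ → (-1,17,3)
river: ρ → (3,13,-11)
river: ρ → (-11,9,5)
river: ρ → (5,11,-9)
ρ-cycle length = 10 (tail of 1 descent step not counted)

10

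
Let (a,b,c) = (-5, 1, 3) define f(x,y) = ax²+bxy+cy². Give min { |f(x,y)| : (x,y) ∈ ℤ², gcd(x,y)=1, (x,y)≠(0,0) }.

descent: ρ → (3,5,-3)  [lands on river]
river: ρ → (-3,7,1)
river: ρ → (1,7,-3)
river: ρ → (-3,5,3)
river: ρ → (3,7,-1)
river: ρ → (-1,7,3)
closes: descent 1, river 6
min |a| on river = 1

1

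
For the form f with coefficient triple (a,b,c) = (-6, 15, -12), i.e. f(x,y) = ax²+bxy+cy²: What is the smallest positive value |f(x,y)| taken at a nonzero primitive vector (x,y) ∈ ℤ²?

translate: b→-3 (≡-15 mod 12), so (6,-15,12)→(6,-3,3)
flip: (6,-3,3)→(3,3,6)
reduced (well bottom): (3,3,6) with a≤c, −a<b≤a
well minimum |f| = |-3| = 3 (negative-definite)

3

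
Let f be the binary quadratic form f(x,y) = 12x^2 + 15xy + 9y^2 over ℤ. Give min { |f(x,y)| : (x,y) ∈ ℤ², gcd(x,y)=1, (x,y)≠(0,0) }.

translate: b→-9 (≡15 mod 24), so (12,15,9)→(12,-9,6)
flip: (12,-9,6)→(6,9,12)
translate: b→-3 (≡9 mod 12), so (6,9,12)→(6,-3,9)
reduced (well bottom): (6,-3,9) with a≤c, −a<b≤a
well minimum = a = 6

6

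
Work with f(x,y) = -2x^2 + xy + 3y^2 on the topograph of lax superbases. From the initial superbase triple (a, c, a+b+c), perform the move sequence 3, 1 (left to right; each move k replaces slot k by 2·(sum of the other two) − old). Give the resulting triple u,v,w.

start (-2,3,2) = (f(1,0),f(0,1),f(1,1))
replace slot 3: 2·((-2)+3) − 2 = 0 → (-2,3,0)
replace slot 1: 2·(3+0) − (-2) = 8 → (8,3,0)

8,3,0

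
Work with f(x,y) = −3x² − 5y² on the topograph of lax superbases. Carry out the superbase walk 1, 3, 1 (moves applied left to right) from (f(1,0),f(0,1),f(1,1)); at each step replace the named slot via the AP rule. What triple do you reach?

start (-3,-5,-8) = (f(1,0),f(0,1),f(1,1))
replace slot 1: 2·((-5)+(-8)) − (-3) = -23 → (-23,-5,-8)
replace slot 3: 2·((-23)+(-5)) − (-8) = -48 → (-23,-5,-48)
replace slot 1: 2·((-5)+(-48)) − (-23) = -83 → (-83,-5,-48)

-83,-5,-48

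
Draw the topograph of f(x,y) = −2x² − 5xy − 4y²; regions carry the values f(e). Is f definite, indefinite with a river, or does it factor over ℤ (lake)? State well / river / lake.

D = b²−4ac = (-5)² − 4·(-2)·(-4) = -7
D < 0 ⇒ definite ⇒ every region one sign ⇒ single well

well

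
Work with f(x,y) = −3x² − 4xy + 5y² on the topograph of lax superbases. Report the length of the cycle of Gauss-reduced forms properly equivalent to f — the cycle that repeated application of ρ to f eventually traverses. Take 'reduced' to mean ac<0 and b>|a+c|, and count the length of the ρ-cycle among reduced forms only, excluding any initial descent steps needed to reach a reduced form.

D = 76, ⌊√D⌋ = 8
descent: ρ → (5,4,-3)  [lands on river]
river: ρ → (-3,8,1)
river: ρ → (1,8,-3)
river: ρ → (-3,4,5)
river: ρ → (5,6,-2)
river: ρ → (-2,6,5)
ρ-cycle length = 6 (tail of 1 descent step not counted)

6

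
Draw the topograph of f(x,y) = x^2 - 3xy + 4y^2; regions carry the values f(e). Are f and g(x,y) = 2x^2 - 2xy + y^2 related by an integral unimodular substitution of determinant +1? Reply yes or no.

D₁ = -7, D₂ = -4
discriminants differ ⇒ not SL₂(ℤ)-equivalent

no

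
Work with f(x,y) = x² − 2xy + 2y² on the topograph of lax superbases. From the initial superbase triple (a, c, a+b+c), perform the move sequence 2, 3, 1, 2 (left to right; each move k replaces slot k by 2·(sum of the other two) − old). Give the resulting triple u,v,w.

start (1,2,1) = (f(1,0),f(0,1),f(1,1))
replace slot 2: 2·(1+1) − 2 = 2 → (1,2,1)
replace slot 3: 2·(1+2) − 1 = 5 → (1,2,5)
replace slot 1: 2·(2+5) − 1 = 13 → (13,2,5)
replace slot 2: 2·(13+5) − 2 = 34 → (13,34,5)

13,34,5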